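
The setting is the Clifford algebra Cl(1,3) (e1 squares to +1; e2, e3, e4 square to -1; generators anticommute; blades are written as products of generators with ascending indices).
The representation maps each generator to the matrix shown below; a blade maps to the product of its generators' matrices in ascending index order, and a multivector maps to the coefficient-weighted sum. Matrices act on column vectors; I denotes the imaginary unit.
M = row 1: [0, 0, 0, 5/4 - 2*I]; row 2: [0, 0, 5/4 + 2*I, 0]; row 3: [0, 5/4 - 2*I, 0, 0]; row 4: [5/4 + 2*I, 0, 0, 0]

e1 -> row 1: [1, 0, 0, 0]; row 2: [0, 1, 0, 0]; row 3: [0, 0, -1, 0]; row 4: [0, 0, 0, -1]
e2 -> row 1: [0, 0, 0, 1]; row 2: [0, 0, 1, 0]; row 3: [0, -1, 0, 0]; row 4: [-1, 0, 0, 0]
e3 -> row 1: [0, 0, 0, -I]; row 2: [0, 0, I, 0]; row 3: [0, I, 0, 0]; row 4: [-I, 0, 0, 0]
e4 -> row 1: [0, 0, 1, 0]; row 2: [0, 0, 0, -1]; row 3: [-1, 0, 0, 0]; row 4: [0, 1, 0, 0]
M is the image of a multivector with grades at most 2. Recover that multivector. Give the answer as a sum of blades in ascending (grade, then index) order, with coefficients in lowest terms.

Method: the blade images are trace-orthogonal — tr(rho(e_A) rho(e_B)^-1) = 4 if A = B and 0 otherwise — and rho(e_A)^-1 = (e_A)^2 * rho(e_A) with (e_A)^2 = +1 or -1, so the coefficient of e_A in the preimage is (e_A)^2 * tr(M rho(e_A))/4.
Nonzero projections over blades of grade <= 2: e1 e2: (e1 e2)^2 = +1, tr(M rho(e1 e2)) = 5, coefficient 5/4; e1 e3: (e1 e3)^2 = +1, tr(M rho(e1 e3)) = 8, coefficient 2. Every other blade of grade <= 2 projects to 0.
Answer: 5/4*e1 e2 + 2*e1 e3


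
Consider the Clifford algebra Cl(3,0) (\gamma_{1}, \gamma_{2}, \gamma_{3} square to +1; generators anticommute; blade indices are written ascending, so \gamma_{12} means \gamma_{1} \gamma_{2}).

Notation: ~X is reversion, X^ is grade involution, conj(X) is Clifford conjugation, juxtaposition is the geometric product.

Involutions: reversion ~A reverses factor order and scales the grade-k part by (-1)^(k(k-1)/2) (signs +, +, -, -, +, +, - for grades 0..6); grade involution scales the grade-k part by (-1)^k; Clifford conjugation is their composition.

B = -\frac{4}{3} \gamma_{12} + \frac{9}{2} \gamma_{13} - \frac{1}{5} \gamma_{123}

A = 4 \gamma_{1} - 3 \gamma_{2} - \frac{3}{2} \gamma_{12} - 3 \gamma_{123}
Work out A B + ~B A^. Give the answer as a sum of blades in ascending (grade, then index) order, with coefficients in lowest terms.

first term: -\frac{13}{5} - 4 \gamma_{1} - \frac{113}{6} \gamma_{2} + \frac{137}{10} \gamma_{3} - \frac{3}{5} \gamma_{13} + \frac{119}{20} \gamma_{23} + \frac{27}{2} \gamma_{123}
second term: \frac{7}{5} + 4 \gamma_{1} - \frac{49}{6} \gamma_{2} - \frac{217}{10} \gamma_{3} - \frac{3}{5} \gamma_{13} + \frac{119}{20} \gamma_{23} + \frac{27}{2} \gamma_{123}
Answer: -\frac{6}{5} - 27 \gamma_{2} - 8 \gamma_{3} - \frac{6}{5} \gamma_{13} + \frac{119}{10} \gamma_{23} + 27 \gamma_{123}


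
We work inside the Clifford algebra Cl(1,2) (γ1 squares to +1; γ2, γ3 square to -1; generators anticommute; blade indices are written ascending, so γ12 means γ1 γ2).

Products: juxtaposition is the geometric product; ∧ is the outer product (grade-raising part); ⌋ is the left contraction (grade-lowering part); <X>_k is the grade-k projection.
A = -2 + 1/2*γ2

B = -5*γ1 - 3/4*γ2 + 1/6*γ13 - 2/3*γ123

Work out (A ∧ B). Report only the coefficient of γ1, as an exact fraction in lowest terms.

step 1: 10*γ1 + 3/2*γ2 + 5/2*γ12 - 1/3*γ13 + 5/4*γ123
Answer: 10


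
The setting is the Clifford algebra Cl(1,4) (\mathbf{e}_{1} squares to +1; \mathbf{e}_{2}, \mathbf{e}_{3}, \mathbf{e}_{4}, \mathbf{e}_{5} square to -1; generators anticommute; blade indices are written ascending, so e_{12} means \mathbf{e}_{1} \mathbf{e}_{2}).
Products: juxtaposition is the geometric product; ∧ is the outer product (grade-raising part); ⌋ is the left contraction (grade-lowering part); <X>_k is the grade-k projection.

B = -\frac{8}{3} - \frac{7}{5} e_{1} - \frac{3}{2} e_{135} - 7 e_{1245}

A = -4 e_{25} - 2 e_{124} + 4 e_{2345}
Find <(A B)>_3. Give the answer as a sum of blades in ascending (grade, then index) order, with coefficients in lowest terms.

step 1: -14 e_{5} + 28 e_{13} + 28 e_{14} + \frac{14}{5} e_{24} + \frac{32}{3} e_{25} + 6 e_{123} - \frac{2}{3} e_{124} + \frac{28}{5} e_{125} - \frac{41}{3} e_{2345} - \frac{28}{5} e_{12345}
step 2: 6 e_{123} - \frac{2}{3} e_{124} + \frac{28}{5} e_{125}
Answer: 6 e_{123} - \frac{2}{3} e_{124} + \frac{28}{5} e_{125}


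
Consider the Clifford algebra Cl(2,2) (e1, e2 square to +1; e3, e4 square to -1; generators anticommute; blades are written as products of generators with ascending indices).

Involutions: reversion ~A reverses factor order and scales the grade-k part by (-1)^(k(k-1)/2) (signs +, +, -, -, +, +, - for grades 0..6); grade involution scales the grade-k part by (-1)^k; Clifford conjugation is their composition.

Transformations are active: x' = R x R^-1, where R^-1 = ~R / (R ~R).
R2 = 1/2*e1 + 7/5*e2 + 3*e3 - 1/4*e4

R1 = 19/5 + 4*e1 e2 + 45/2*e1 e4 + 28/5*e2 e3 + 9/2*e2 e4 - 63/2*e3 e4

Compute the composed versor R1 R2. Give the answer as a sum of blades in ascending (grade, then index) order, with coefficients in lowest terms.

Distribute over the terms of R2 (each basis-blade product reordered to ascending indices, repeated generators contracted through their squares):
R1 (1/2*e1) = 19/10*e1 - 2*e2 - 45/4*e4 + 14/5*e1 e2 e3 + 9/4*e1 e2 e4 - 63/4*e1 e3 e4
R1 (7/5*e2) = 28/5*e1 + 133/25*e2 - 196/25*e3 - 63/10*e4 - 63/2*e1 e2 e4 - 441/10*e2 e3 e4
R1 (3*e3) = -84/5*e2 + 57/5*e3 - 189/2*e4 + 12*e1 e2 e3 - 135/2*e1 e3 e4 - 27/2*e2 e3 e4
R1 (-1/4*e4) = 45/8*e1 + 9/8*e2 - 63/8*e3 - 19/20*e4 - e1 e2 e4 - 7/5*e2 e3 e4
Summing the partial products and collecting blades:
Answer: 105/8*e1 - 2471/200*e2 - 863/200*e3 - 113*e4 + 74/5*e1 e2 e3 - 121/4*e1 e2 e4 - 333/4*e1 e3 e4 - 59*e2 e3 e4


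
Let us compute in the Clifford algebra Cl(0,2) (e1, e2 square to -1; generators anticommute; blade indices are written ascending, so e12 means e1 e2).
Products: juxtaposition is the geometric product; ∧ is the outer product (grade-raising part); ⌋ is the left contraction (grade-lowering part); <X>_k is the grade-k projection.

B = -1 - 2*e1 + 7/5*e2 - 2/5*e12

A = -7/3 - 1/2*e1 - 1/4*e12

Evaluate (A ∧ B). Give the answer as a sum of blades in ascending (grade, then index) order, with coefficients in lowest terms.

step 1: 7/3 + 31/6*e1 - 49/15*e2 + 29/60*e12
Answer: 7/3 + 31/6*e1 - 49/15*e2 + 29/60*e12


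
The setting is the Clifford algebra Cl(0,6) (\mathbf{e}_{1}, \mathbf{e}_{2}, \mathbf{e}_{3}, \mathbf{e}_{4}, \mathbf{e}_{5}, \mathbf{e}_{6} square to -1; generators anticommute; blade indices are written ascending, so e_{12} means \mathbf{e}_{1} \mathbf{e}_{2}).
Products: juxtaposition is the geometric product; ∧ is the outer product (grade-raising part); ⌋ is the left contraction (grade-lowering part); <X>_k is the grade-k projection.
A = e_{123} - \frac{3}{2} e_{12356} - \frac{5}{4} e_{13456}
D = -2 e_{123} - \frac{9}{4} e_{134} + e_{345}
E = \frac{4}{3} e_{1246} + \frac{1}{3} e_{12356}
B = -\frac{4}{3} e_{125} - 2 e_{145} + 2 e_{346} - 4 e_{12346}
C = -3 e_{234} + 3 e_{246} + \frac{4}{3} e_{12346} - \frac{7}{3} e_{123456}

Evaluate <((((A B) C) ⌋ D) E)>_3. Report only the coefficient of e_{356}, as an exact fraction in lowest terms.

step 1: -\frac{5}{2} e_{15} - 5 e_{25} + \frac{4}{3} e_{35} + \frac{1}{2} e_{36} - 6 e_{45} - 4 e_{46} - 3 e_{1245} - 2 e_{1246} + 2 e_{2345} - \frac{14}{3} e_{2346}
step 2: -\frac{110}{9} e_{1} + 12 e_{2} + \frac{34}{3} e_{3} + 6 e_{5} - 14 e_{6} - \frac{98}{9} e_{15} - \frac{14}{3} e_{16} - \frac{14}{3} e_{35} + 7 e_{36} + \frac{16}{3} e_{123} + \frac{2}{3} e_{124} - 9 e_{135} - 6 e_{136} + \frac{19}{3} e_{156} + \frac{3}{2} e_{234} + 18 e_{235} + 12 e_{236} + 4 e_{245} + \frac{3}{2} e_{246} - 18 e_{256} + 15 e_{345} + 10 e_{356} + 15 e_{456} + \frac{28}{3} e_{1235} - 14 e_{1236} + \frac{7}{6} e_{1245} - \frac{28}{9} e_{1246} - \frac{35}{3} e_{1346} + \frac{35}{6} e_{2346} - \frac{15}{2} e_{12345} - 8 e_{12356} - \frac{167}{18} e_{12456} - \frac{20}{3} e_{13456} - \frac{2}{3} e_{23456}
step 3: \frac{13}{3} - \frac{14}{3} e_{4} + \frac{68}{3} e_{12} - 24 e_{13} - \frac{51}{2} e_{14} - \frac{220}{9} e_{23} - \frac{67}{2} e_{34} - \frac{34}{3} e_{45}
step 4: -34 e_{26} - \frac{272}{9} e_{46} + \frac{56}{9} e_{126} + \frac{220}{27} e_{156} - 8 e_{256} - \frac{68}{9} e_{356} + \frac{134}{3} e_{1236} + \frac{52}{9} e_{1246} - \frac{136}{9} e_{1256} - \frac{880}{27} e_{1346} + 32 e_{2346} + \frac{34}{9} e_{12346} + \frac{13}{9} e_{12356} - \frac{67}{6} e_{12456} - \frac{17}{2} e_{23456} + \frac{14}{9} e_{123456}
step 5: \frac{56}{9} e_{126} + \frac{220}{27} e_{156} - 8 e_{256} - \frac{68}{9} e_{356}
Answer: -\frac{68}{9}


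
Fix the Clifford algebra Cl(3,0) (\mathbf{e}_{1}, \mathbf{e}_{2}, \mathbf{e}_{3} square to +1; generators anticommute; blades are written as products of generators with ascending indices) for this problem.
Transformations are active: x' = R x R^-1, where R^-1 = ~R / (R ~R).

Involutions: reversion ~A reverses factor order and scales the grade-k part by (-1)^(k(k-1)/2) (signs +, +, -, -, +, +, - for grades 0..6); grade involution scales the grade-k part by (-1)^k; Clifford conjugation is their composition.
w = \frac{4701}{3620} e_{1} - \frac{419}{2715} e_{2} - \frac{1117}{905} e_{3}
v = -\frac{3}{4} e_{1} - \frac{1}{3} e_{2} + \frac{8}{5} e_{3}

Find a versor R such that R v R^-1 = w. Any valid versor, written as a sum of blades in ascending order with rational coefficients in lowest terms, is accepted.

Key observation: q(v) = q(w) = \frac{11641}{3600} (sandwiches preserve the norm), so R = v + w = \frac{993}{1810} e_{1} - \frac{1324}{2715} e_{2} + \frac{331}{905} e_{3} works whenever it is invertible — the component of v along it is kept and (v - w)/2 reverses, sending v to w.
Answer: \frac{993}{1810} e_{1} - \frac{1324}{2715} e_{2} + \frac{331}{905} e_{3}


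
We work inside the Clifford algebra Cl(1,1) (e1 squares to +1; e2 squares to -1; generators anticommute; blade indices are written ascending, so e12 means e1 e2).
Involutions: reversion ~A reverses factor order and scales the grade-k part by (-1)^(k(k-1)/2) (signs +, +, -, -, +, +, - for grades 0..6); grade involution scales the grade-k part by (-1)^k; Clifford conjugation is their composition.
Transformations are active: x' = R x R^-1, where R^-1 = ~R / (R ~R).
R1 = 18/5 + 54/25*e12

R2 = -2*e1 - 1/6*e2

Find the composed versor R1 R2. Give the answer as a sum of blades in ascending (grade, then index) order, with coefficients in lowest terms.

Distribute over the terms of R1 (each basis-blade product reordered to ascending indices, repeated generators contracted through their squares):
(18/5) R2 = -36/5*e1 - 3/5*e2
(54/25*e12) R2 = 9/25*e1 + 108/25*e2
Summing the partial products and collecting blades:
Answer: -171/25*e1 + 93/25*e2


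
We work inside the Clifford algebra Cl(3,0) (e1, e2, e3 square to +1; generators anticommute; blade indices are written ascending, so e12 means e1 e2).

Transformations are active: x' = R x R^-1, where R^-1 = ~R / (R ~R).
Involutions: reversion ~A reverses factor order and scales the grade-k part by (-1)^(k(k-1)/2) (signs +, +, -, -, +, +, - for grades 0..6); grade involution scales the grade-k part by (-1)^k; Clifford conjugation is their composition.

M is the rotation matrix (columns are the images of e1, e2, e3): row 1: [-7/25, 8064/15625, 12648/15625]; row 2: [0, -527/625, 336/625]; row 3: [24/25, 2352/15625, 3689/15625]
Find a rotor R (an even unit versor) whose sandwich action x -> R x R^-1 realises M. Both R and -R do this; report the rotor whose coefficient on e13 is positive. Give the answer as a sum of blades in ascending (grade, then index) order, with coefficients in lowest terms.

Method: write R = a + b12*e12 + b13*e13 + b23*e23 with a^2 + b12^2 + b13^2 + b23^2 = 1 (so R^-1 = ~R). Expanding the columns R e_j ~R gives tr M = 4a^2 - 1 and, from the antisymmetric part, M21 - M12 = -4a*b12, M13 - M31 = 4a*b13, M32 - M23 = -4a*b23.
Here tr M = -13861/15625, so a^2 = (1 + tr M)/4 = 441/15625 and a = ±21/125. Taking a = 21/125: M21 - M12 = -8064/15625, M13 - M31 = -2352/15625, M32 - M23 = -6048/15625, giving b12 = 96/125, b13 = -28/125, b23 = 72/125, i.e. R = 21/125 + 96/125*e12 - 28/125*e13 + 72/125*e23.
Its e13 coefficient is negative, so report the other preimage -R.
Answer: -21/125 - 96/125*e12 + 28/125*e13 - 72/125*e23. Key observation: the double cover Spin(3) -> SO(3) sends R and -R to the same matrix (trace -13861/15625 here), so the stated sign of the e13 coefficient is what selects one sheet.


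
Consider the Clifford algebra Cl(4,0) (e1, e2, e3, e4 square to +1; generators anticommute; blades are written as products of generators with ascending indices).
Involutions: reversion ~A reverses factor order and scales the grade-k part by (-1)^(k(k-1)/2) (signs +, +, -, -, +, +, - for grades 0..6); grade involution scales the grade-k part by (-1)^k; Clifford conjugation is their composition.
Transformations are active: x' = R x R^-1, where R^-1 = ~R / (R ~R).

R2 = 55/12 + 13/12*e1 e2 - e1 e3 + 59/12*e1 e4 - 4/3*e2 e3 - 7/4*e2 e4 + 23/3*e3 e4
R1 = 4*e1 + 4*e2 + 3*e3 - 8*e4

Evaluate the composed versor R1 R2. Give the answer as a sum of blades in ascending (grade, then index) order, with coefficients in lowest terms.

Distribute over the terms of R1 (each basis-blade product reordered to ascending indices, repeated generators contracted through their squares):
(4*e1) R2 = 55/3*e1 + 13/3*e2 - 4*e3 + 59/3*e4 - 16/3*e1 e2 e3 - 7*e1 e2 e4 + 92/3*e1 e3 e4
(4*e2) R2 = -13/3*e1 + 55/3*e2 - 16/3*e3 - 7*e4 + 4*e1 e2 e3 - 59/3*e1 e2 e4 + 92/3*e2 e3 e4
(3*e3) R2 = 3*e1 + 4*e2 + 55/4*e3 + 23*e4 + 13/4*e1 e2 e3 - 59/4*e1 e3 e4 + 21/4*e2 e3 e4
(-8*e4) R2 = 118/3*e1 - 14*e2 + 184/3*e3 - 110/3*e4 - 26/3*e1 e2 e4 + 8*e1 e3 e4 + 32/3*e2 e3 e4
Summing the partial products and collecting blades:
Answer: 169/3*e1 + 38/3*e2 + 263/4*e3 - e4 + 23/12*e1 e2 e3 - 106/3*e1 e2 e4 + 287/12*e1 e3 e4 + 559/12*e2 e3 e4


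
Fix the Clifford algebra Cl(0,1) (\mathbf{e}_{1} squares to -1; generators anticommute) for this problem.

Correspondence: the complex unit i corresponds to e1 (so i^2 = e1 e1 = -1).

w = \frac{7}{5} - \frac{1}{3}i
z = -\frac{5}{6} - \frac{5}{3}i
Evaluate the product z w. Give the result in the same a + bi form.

In blades: z = -\frac{5}{6} - \frac{5}{3} e_{1}, w = \frac{7}{5} - \frac{1}{3} e_{1}.
Distribute z over w term by term (generator squares from the signature, products reordered to ascending indices): (-\frac{5}{6})*w = -\frac{7}{6} + \frac{5}{18} e_{1}; (-\frac{5}{3} e_{1})*w = -\frac{5}{9} - \frac{7}{3} e_{1}.
Sum: -\frac{31}{18} - \frac{37}{18} e_{1}; translating back through the correspondence:
Answer: -\frac{31}{18} - \frac{37}{18}i


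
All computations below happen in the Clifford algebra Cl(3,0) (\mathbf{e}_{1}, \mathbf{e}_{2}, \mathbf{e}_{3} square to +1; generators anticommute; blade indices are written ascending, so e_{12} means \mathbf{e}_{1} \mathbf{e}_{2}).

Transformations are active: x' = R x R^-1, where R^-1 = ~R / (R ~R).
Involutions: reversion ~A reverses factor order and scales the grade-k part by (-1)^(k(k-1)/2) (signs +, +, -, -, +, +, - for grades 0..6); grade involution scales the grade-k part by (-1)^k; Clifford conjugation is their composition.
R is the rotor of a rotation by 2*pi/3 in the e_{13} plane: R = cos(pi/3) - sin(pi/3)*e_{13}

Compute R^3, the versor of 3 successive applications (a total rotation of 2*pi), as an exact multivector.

Half-angle bookkeeping: 3 applications in e_{13} add up to rotor phase 3*pi/3 = \pi, so R^3 = cos(\pi) - sin(\pi)*e_{13}.
cos(\pi) = -1 and sin(\pi) = 0, so R^3 = -1. The total rotation 2*pi is 1 full turn, so every vector returns to itself, yet the rotor is -1, on the OTHER sheet of the double cover (an odd number of 2*pi turns).
Answer: -1


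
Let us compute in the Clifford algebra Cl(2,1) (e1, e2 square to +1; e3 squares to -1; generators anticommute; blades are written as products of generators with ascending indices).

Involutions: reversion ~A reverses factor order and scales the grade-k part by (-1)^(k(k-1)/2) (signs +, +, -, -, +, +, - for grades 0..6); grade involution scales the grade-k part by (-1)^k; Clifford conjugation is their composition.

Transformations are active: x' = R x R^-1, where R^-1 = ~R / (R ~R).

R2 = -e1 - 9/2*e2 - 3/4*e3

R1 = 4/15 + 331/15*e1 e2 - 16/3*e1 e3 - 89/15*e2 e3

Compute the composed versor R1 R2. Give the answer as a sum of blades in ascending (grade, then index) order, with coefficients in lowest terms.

Distribute over the terms of R2 (each basis-blade product reordered to ascending indices, repeated generators contracted through their squares):
R1 (-e1) = -4/15*e1 + 331/15*e2 - 16/3*e3 + 89/15*e1 e2 e3
R1 (-9/2*e2) = -993/10*e1 - 6/5*e2 - 267/10*e3 - 24*e1 e2 e3
R1 (-3/4*e3) = -4*e1 - 89/20*e2 - 1/5*e3 - 331/20*e1 e2 e3
Summing the partial products and collecting blades:
Answer: -3107/30*e1 + 197/12*e2 - 967/30*e3 - 2077/60*e1 e2 e3


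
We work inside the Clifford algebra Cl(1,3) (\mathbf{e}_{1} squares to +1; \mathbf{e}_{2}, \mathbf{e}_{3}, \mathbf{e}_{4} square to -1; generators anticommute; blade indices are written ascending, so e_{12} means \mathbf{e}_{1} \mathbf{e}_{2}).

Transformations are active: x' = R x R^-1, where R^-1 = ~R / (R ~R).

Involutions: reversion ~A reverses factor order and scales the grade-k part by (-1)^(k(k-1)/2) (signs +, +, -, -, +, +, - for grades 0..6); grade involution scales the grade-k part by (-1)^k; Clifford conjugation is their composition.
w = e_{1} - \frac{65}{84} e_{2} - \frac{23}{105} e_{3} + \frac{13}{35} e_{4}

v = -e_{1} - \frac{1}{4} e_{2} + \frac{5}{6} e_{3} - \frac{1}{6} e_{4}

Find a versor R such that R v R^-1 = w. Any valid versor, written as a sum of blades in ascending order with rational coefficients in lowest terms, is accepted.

Sketch: the shared square \frac{31}{144} makes R = v + w = -\frac{43}{42} e_{2} + \frac{43}{70} e_{3} + \frac{43}{210} e_{4} the natural versor; its sandwich fixes that direction, negates (v - w)/2, and sends v to w.
Answer: -\frac{43}{42} e_{2} + \frac{43}{70} e_{3} + \frac{43}{210} e_{4}


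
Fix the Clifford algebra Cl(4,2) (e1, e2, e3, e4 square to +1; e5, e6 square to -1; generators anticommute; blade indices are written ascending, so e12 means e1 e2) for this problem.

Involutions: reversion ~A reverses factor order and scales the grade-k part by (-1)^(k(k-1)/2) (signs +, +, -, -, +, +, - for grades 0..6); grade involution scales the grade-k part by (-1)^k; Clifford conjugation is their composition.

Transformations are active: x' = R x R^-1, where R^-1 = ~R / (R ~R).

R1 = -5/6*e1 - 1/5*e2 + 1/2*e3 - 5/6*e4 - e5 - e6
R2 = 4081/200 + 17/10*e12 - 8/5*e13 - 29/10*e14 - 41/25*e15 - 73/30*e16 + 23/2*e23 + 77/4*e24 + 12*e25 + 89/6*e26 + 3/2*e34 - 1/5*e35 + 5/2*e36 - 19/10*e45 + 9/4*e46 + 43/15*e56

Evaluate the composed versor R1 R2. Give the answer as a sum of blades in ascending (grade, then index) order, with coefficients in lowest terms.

Distribute over the terms of R1 (each basis-blade product reordered to ascending indices, repeated generators contracted through their squares):
(-5/6*e1) R2 = -4081/240*e1 - 17/12*e2 + 4/3*e3 + 29/12*e4 + 41/30*e5 + 73/36*e6 - 115/12*e123 - 385/24*e124 - 10*e125 - 445/36*e126 - 5/4*e134 + 1/6*e135 - 25/12*e136 + 19/12*e145 - 15/8*e146 - 43/18*e156
(-1/5*e2) R2 = 17/50*e1 - 4081/1000*e2 - 23/10*e3 - 77/20*e4 - 12/5*e5 - 89/30*e6 - 8/25*e123 - 29/50*e124 - 41/125*e125 - 73/150*e126 - 3/10*e234 + 1/25*e235 - 1/2*e236 + 19/50*e245 - 9/20*e246 - 43/75*e256
(1/2*e3) R2 = 4/5*e1 - 23/4*e2 + 4081/400*e3 + 3/4*e4 - 1/10*e5 + 5/4*e6 + 17/20*e123 + 29/20*e134 + 41/50*e135 + 73/60*e136 - 77/8*e234 - 6*e235 - 89/12*e236 - 19/20*e345 + 9/8*e346 + 43/30*e356
(-5/6*e4) R2 = -29/12*e1 + 385/24*e2 + 5/4*e3 - 4081/240*e4 + 19/12*e5 - 15/8*e6 - 17/12*e124 + 4/3*e134 - 41/30*e145 - 73/36*e146 - 115/12*e234 + 10*e245 + 445/36*e246 - 1/6*e345 + 25/12*e346 - 43/18*e456
(-e5) R2 = 41/25*e1 - 12*e2 + 1/5*e3 + 19/10*e4 - 4081/200*e5 + 43/15*e6 - 17/10*e125 + 8/5*e135 + 29/10*e145 - 73/30*e156 - 23/2*e235 - 77/4*e245 + 89/6*e256 - 3/2*e345 + 5/2*e356 + 9/4*e456
(-e6) R2 = 73/30*e1 - 89/6*e2 - 5/2*e3 - 9/4*e4 - 43/15*e5 - 4081/200*e6 - 17/10*e126 + 8/5*e136 + 29/10*e146 + 41/25*e156 - 23/2*e236 - 77/4*e246 - 12*e256 - 3/2*e346 + 1/5*e356 + 19/10*e456
Summing the partial products and collecting blades:
Answer: -5683/400*e1 - 33059/1500*e2 + 9823/1200*e3 - 1443/80*e4 - 13693/600*e5 - 4298/225*e6 - 679/75*e123 - 10823/600*e124 - 3007/250*e125 - 13093/900*e126 + 23/15*e134 + 194/75*e135 + 11/15*e136 + 187/60*e145 - 361/360*e146 - 716/225*e156 - 2341/120*e234 - 873/50*e235 - 233/12*e236 - 887/100*e245 - 1321/180*e246 + 113/50*e256 - 157/60*e345 + 41/24*e346 + 62/15*e356 + 317/180*e456


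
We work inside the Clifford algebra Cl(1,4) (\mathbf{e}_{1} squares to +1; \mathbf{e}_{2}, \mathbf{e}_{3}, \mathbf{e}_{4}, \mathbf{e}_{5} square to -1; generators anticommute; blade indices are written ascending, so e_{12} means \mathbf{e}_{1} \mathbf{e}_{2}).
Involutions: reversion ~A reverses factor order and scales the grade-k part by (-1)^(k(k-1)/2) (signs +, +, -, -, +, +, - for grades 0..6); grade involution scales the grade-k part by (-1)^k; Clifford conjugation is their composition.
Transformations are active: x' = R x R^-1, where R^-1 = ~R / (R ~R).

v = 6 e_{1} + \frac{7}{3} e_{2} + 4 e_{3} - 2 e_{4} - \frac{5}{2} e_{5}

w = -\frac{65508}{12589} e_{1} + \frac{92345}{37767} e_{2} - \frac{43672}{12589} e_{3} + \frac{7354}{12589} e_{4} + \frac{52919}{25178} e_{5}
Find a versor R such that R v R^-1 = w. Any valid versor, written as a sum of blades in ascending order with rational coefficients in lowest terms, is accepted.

Key observation: q(v) = q(w) = \frac{155}{36} (sandwiches preserve the norm), so R = v + w = \frac{10026}{12589} e_{1} + \frac{60156}{12589} e_{2} + \frac{6684}{12589} e_{3} - \frac{17824}{12589} e_{4} - \frac{5013}{12589} e_{5} works whenever it is invertible — the component of v along it is kept and (v - w)/2 reverses, sending v to w.
Answer: \frac{10026}{12589} e_{1} + \frac{60156}{12589} e_{2} + \frac{6684}{12589} e_{3} - \frac{17824}{12589} e_{4} - \frac{5013}{12589} e_{5}


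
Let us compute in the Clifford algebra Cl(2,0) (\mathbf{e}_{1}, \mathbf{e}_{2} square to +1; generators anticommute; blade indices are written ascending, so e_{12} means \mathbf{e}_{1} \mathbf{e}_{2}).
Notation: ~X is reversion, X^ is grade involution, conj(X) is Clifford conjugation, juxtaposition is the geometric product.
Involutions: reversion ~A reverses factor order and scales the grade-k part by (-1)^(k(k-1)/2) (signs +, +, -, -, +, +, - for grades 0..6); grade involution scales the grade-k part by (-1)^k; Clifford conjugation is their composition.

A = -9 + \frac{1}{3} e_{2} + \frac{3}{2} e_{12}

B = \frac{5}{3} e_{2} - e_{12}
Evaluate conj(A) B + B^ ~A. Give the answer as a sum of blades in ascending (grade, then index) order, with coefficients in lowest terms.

first term: -\frac{37}{18} - \frac{17}{6} e_{1} - 15 e_{2} + 9 e_{12}
second term: -\frac{37}{18} - \frac{17}{6} e_{1} + 15 e_{2} + 9 e_{12}
Answer: -\frac{37}{9} - \frac{17}{3} e_{1} + 18 e_{12}


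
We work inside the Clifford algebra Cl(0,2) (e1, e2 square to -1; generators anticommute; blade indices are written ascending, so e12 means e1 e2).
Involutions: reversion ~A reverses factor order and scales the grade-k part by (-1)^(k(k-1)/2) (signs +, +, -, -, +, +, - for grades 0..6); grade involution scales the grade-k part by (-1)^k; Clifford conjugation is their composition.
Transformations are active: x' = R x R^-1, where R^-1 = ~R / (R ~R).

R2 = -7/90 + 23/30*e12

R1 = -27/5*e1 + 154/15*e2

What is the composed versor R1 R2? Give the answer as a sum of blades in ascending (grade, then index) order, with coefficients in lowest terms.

Distribute over the terms of R1 (each basis-blade product reordered to ascending indices, repeated generators contracted through their squares):
(-27/5*e1) R2 = 21/50*e1 + 207/50*e2
(154/15*e2) R2 = 1771/225*e1 - 539/675*e2
Summing the partial products and collecting blades:
Answer: 3731/450*e1 + 4511/1350*e2


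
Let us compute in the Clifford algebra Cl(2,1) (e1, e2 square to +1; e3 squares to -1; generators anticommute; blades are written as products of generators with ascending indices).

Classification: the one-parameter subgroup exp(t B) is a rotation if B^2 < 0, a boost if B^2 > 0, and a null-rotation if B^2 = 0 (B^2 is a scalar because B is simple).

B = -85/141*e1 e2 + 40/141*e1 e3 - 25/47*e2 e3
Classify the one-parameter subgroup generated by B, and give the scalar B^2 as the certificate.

B^2 term by term: the squares give (-85/141)^2*(e1 e2)^2 + (40/141)^2*(e1 e3)^2 + (-25/47)^2*(e2 e3)^2 = 7225/19881*(-1) + 1600/19881*(+1) + 625/2209*(+1) = 0 (each basis 2-blade squares to minus the product of its generators' squares); cross terms between blades sharing an index anticommute and cancel. So B^2 = 0.
Answer: null-rotation, certificate B^2 = 0. Check the certificate: B^2 = 0, and that sign is decisive whatever form B takes.


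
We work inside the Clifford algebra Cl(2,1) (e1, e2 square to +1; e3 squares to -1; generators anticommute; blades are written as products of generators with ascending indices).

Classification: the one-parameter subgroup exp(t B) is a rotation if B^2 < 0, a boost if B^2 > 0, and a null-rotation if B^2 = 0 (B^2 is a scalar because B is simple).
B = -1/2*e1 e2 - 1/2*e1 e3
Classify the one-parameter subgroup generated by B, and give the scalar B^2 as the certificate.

B^2 term by term: the squares give (-1/2)^2*(e1 e2)^2 + (-1/2)^2*(e1 e3)^2 = 1/4*(-1) + 1/4*(+1) = 0 (each basis 2-blade squares to minus the product of its generators' squares); cross terms between blades sharing an index anticommute and cancel. So B^2 = 0.
Answer: null-rotation, certificate B^2 = 0. Note: conjugating B changes its blade decomposition but never the scalar B^2 = 0, whose sign settles the classification.


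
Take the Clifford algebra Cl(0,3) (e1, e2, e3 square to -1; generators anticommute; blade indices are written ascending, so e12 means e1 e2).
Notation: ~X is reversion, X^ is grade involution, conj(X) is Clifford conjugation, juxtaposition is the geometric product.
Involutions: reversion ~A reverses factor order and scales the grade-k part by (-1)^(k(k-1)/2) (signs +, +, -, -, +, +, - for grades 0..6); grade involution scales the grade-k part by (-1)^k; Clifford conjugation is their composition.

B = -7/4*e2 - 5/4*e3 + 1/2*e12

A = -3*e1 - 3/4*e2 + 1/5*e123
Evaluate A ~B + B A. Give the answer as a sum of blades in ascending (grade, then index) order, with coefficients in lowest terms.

first term: -21/16 + 3/8*e1 - 3/2*e2 + 1/10*e3 + 11/2*e12 + 17/5*e13 + 15/16*e23
second term: -21/16 + 3/8*e1 - 3/2*e2 - 1/10*e3 - 5*e12 - 41/10*e13 - 15/16*e23
Answer: -21/8 + 3/4*e1 - 3*e2 + 1/2*e12 - 7/10*e13


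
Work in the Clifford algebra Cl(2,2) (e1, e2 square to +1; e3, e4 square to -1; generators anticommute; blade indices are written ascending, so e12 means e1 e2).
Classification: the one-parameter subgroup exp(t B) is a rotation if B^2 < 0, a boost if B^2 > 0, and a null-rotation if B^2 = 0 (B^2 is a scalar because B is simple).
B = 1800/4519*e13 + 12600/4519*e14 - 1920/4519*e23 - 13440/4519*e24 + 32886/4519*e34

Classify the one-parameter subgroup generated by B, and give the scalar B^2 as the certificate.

B^2 term by term: the squares give (1800/4519)^2*(e13)^2 + (12600/4519)^2*(e14)^2 + (-1920/4519)^2*(e23)^2 + (-13440/4519)^2*(e24)^2 + (32886/4519)^2*(e34)^2 = 3240000/20421361*(+1) + 158760000/20421361*(+1) + 3686400/20421361*(+1) + 180633600/20421361*(+1) + 1081488996/20421361*(-1) = -36 (each basis 2-blade squares to minus the product of its generators' squares); cross terms between blades sharing an index anticommute and cancel; the commuting (index-disjoint) pairs give grade-4 terms 2*c*c'*(blade product), which cancel blade by blade — e1234: 48384000/20421361 - 48384000/20421361 = 0 — confirming B is simple. So B^2 = -36.
Answer: rotation, certificate B^2 = -36. No conjugation can change B^2 = -36; the sign gives the class.


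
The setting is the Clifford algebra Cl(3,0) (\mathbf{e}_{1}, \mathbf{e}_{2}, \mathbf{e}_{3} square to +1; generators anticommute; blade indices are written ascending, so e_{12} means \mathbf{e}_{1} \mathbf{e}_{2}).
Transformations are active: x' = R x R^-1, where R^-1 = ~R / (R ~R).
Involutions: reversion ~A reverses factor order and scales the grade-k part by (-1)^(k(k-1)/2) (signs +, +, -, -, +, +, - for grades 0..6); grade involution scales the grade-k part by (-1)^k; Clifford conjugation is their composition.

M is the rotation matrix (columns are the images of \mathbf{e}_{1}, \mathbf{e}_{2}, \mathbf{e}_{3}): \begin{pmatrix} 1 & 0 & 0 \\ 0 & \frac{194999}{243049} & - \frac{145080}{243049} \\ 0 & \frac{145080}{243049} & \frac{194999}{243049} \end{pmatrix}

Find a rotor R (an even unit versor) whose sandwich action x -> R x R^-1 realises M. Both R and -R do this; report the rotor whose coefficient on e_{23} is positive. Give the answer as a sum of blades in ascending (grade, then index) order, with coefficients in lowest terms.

Method: write R = a + b12*e_{12} + b13*e_{13} + b23*e_{23} with a^2 + b12^2 + b13^2 + b23^2 = 1 (so R^-1 = ~R). Expanding the columns R e_j ~R gives tr M = 4a^2 - 1 and, from the antisymmetric part, M21 - M12 = -4a*b12, M13 - M31 = 4a*b13, M32 - M23 = -4a*b23.
Here tr M = \frac{633047}{243049}, so a^2 = (1 + tr M)/4 = \frac{219024}{243049} and a = ±\frac{468}{493}. Taking a = \frac{468}{493}: M21 - M12 = 0, M13 - M31 = 0, M32 - M23 = \frac{290160}{243049}, giving b12 = 0, b13 = 0, b23 = -\frac{155}{493}, i.e. R = \frac{468}{493} - \frac{155}{493} e_{23}.
Its e_{23} coefficient is negative, so report the other preimage -R.
Answer: -\frac{468}{493} + \frac{155}{493} e_{23}. Uniqueness: Spin(3) -> SO(3) maps R and -R to the same rotation of trace \frac{633047}{243049}; fixing the sign of the e_{23} coefficient removes the ambiguity.


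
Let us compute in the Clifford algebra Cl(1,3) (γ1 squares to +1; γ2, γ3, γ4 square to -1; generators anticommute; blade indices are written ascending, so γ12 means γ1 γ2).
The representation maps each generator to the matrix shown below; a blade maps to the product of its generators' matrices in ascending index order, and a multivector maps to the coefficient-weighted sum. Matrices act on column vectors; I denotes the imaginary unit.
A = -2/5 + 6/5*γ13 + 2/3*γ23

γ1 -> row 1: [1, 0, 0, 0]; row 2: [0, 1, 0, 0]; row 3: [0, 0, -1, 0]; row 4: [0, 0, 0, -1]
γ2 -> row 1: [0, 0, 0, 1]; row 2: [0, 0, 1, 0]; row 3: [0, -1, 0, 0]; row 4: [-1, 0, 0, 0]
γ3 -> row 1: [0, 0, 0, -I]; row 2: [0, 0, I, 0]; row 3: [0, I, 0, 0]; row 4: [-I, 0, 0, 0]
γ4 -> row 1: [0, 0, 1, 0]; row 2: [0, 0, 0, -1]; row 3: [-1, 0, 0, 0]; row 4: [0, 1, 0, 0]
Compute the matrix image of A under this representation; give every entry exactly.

Bivector images (products of the table entries): rho(γ13) = rho(γ1)rho(γ3) = row 1: [0, 0, 0, -I]; row 2: [0, 0, I, 0]; row 3: [0, -I, 0, 0]; row 4: [I, 0, 0, 0]; rho(γ23) = rho(γ2)rho(γ3) = row 1: [-I, 0, 0, 0]; row 2: [0, I, 0, 0]; row 3: [0, 0, -I, 0]; row 4: [0, 0, 0, I].
M = (-2/5)*1 + (6/5)*rho(γ13) + (2/3)*rho(γ23), summed entrywise (1 is the identity matrix):
Answer: row 1: [-2/5 - 2*I/3, 0, 0, -6*I/5]; row 2: [0, -2/5 + 2*I/3, 6*I/5, 0]; row 3: [0, -6*I/5, -2/5 - 2*I/3, 0]; row 4: [6*I/5, 0, 0, -2/5 + 2*I/3]


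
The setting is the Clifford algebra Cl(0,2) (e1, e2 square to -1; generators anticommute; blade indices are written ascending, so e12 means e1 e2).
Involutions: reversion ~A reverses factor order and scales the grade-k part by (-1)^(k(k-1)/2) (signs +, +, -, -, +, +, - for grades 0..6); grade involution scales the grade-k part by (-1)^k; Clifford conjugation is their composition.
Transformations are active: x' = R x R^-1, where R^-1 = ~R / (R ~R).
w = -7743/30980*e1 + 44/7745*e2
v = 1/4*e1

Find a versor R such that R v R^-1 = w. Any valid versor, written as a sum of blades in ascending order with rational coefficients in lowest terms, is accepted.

Sketch: the shared square -1/16 makes R = v + w = 1/15490*e1 + 44/7745*e2 the natural versor; its sandwich fixes that direction, negates (v - w)/2, and sends v to w.
Answer: 1/15490*e1 + 44/7745*e2


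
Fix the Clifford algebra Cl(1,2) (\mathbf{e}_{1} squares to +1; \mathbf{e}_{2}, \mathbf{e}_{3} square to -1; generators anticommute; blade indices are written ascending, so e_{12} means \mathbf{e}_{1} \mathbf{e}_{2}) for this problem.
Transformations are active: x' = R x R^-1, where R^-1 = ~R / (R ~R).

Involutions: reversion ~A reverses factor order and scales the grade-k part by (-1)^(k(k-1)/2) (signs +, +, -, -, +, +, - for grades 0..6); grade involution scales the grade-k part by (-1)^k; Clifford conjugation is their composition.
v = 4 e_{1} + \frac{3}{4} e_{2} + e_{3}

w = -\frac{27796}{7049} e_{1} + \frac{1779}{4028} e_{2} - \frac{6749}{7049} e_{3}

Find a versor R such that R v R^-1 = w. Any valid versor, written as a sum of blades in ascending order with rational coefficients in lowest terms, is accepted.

A norm check does it: q(v) = q(w) = \frac{231}{16}, hence R = v + w = \frac{400}{7049} e_{1} + \frac{1200}{1007} e_{2} + \frac{300}{7049} e_{3} realises the map — parallel part kept, (v - w)/2 negated, v carried to w.
Answer: \frac{400}{7049} e_{1} + \frac{1200}{1007} e_{2} + \frac{300}{7049} e_{3}


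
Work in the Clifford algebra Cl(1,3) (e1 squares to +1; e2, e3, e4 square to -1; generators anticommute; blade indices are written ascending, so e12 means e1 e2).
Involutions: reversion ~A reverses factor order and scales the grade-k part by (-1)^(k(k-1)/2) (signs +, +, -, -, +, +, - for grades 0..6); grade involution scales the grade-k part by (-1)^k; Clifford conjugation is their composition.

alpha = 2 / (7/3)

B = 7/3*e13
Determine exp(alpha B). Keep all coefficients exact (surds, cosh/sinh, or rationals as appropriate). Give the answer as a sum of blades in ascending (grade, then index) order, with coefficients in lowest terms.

B^2 = (7/3)^2*(e13)^2 = 49/9*(+1) = 49/9 (a basis 2-blade squares to minus the product of its generators' squares).
B^2 = 49/9 — the series telescopes hyperbolically here: l = 7/3, alpha*l = 2, so exp(alpha B) = cosh(2) + (sinh(2)/(7/3))*B = cosh(2) + (3*sinh(2)/7)*B.
Answer: cosh(2) + sinh(2)*e13


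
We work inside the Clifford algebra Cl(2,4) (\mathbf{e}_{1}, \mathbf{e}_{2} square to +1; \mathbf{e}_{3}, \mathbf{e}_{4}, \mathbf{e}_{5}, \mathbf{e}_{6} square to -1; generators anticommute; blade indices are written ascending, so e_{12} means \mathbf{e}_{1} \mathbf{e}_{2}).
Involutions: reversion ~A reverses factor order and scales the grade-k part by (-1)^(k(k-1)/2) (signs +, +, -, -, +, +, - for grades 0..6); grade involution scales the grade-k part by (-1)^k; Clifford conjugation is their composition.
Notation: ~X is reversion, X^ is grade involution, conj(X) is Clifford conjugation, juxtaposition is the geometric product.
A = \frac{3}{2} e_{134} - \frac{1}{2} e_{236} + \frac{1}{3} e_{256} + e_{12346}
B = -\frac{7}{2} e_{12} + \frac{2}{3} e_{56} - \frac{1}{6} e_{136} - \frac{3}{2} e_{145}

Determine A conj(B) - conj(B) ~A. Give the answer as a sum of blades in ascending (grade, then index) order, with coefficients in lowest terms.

first term: \frac{2}{9} e_{2} + \frac{1}{12} e_{12} - \frac{1}{6} e_{24} + \frac{9}{4} e_{35} - \frac{1}{4} e_{46} + \frac{7}{4} e_{136} - \frac{7}{6} e_{156} + \frac{21}{4} e_{234} + \frac{1}{3} e_{235} - \frac{7}{2} e_{346} - \frac{1}{18} e_{1235} + \frac{1}{2} e_{1246} + \frac{3}{2} e_{2356} - \frac{2}{3} e_{12345} - e_{13456} - \frac{3}{4} e_{123456}
second term: -\frac{2}{9} e_{2} + \frac{1}{12} e_{12} - \frac{1}{6} e_{24} + \frac{9}{4} e_{35} - \frac{1}{4} e_{46} + \frac{7}{4} e_{136} - \frac{7}{6} e_{156} + \frac{21}{4} e_{234} + \frac{1}{3} e_{235} - \frac{7}{2} e_{346} + \frac{1}{18} e_{1235} - \frac{1}{2} e_{1246} - \frac{3}{2} e_{2356} + \frac{2}{3} e_{12345} + e_{13456} - \frac{3}{4} e_{123456}
Answer: \frac{4}{9} e_{2} - \frac{1}{9} e_{1235} + e_{1246} + 3 e_{2356} - \frac{4}{3} e_{12345} - 2 e_{13456}


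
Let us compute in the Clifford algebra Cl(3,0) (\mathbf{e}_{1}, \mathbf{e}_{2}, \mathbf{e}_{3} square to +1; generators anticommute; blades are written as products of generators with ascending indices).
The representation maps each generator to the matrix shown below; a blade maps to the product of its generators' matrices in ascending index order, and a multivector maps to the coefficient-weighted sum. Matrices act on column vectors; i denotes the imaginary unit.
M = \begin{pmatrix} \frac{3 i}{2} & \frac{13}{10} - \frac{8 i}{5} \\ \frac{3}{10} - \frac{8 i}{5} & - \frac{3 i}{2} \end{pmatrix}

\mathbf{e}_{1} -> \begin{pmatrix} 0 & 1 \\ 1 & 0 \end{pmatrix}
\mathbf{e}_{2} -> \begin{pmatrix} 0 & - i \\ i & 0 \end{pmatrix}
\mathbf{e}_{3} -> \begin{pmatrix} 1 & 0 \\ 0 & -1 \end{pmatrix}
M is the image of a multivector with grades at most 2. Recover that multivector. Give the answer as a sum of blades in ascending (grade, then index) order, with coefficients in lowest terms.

Method: 1, rho(e_{1}), rho(e_{2}), rho(e_{3}) form a trace-orthogonal basis of the 2x2 complex matrices (tr(X Y) = 2 if X = Y, else 0), so M = m0*1 + m1*rho(e_{1}) + m2*rho(e_{2}) + m3*rho(e_{3}) with m0 = tr(M)/2 = 0, m1 = tr(M rho(e_{1}))/2 = \frac{4}{5} - \frac{8 i}{5}, m2 = tr(M rho(e_{2}))/2 = \frac{i}{2}, m3 = tr(M rho(e_{3}))/2 = \frac{3 i}{2}.
Multiplying table entries, the bivector images are rho(e_{1} e_{2}) = i*rho(e_{3}), rho(e_{1} e_{3}) = -i*rho(e_{2}), rho(e_{2} e_{3}) = i*rho(e_{1}); with real blade coefficients the real parts of m0..m3 are the coefficients of 1, e_{1}, e_{2}, e_{3} and the imaginary parts give the bivectors (e_{2} e_{3}: Im m1, e_{1} e_{3}: -Im m2, e_{1} e_{2}: Im m3).
Answer: \frac{4}{5} e_{1} + \frac{3}{2} e_{1} e_{2} - \frac{1}{2} e_{1} e_{3} - \frac{8}{5} e_{2} e_{3}


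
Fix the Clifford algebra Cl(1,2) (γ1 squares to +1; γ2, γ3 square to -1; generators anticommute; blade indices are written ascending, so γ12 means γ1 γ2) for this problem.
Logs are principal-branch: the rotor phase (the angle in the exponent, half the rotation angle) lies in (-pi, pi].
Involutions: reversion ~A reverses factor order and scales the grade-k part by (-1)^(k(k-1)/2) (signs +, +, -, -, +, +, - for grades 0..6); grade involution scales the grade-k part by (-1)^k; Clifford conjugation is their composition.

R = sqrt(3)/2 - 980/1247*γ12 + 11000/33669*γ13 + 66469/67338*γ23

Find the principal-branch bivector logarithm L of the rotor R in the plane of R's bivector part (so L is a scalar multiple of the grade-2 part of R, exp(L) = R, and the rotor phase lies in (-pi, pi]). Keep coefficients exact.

The scalar part of R is sqrt(3)/2, so the principal-branch rotor phase is pinned; divide the bivector part by its sine to get the unit plane — L is the phase times that plane.
Concretely: cos(phase) = sqrt(3)/2 gives phase = ±pi/6, and since phase/sin(phase) is even the sign is immaterial: L = (phase/sin(phase)) * <R>_2 = (pi/3) * <R>_2.
Answer: -980*pi/3741*γ12 + 11000*pi/101007*γ13 + 66469*pi/202014*γ23


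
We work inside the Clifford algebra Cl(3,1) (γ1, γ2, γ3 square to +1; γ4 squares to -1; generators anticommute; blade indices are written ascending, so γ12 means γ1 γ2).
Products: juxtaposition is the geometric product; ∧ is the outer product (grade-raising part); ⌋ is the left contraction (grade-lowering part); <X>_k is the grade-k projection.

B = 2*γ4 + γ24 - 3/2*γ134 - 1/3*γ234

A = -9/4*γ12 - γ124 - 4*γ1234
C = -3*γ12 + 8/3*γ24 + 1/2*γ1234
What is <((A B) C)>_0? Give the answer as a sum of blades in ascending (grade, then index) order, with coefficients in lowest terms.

step 1: 1/3*γ1 - 6*γ2 + 2*γ12 + 11/3*γ13 - 9/4*γ14 + 3/2*γ23 + 8*γ123 - 9/2*γ124 + 3/4*γ134 - 27/8*γ234
step 2: 6 - 453/16*γ1 - 5/8*γ2 + 141/4*γ3 - 67/2*γ4 - 6*γ12 + 9/2*γ13 + 55/12*γ14 - 97/8*γ23 + 103/12*γ24 - 5*γ34 - 2*γ123 + 8/9*γ124 - 683/24*γ134 - 25/12*γ234 - 88/9*γ1234
step 3: 6
Answer: 6


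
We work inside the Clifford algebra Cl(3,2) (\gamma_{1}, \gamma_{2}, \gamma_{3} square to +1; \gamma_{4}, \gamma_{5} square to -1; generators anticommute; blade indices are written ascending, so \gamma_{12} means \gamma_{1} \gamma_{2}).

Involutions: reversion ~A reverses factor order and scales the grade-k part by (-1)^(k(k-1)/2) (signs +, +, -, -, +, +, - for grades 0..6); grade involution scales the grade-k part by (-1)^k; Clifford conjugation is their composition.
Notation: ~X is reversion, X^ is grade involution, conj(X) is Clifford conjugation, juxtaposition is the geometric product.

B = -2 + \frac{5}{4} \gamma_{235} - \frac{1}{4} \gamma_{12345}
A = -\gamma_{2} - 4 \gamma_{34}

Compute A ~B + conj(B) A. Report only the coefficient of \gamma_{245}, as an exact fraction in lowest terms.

first term: 2 \gamma_{2} + 8 \gamma_{34} + \frac{5}{4} \gamma_{35} + \gamma_{125} - 5 \gamma_{245} - \frac{1}{4} \gamma_{1345}
second term: 2 \gamma_{2} + 8 \gamma_{34} - \frac{5}{4} \gamma_{35} - \gamma_{125} - 5 \gamma_{245} + \frac{1}{4} \gamma_{1345}
Answer: -10
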